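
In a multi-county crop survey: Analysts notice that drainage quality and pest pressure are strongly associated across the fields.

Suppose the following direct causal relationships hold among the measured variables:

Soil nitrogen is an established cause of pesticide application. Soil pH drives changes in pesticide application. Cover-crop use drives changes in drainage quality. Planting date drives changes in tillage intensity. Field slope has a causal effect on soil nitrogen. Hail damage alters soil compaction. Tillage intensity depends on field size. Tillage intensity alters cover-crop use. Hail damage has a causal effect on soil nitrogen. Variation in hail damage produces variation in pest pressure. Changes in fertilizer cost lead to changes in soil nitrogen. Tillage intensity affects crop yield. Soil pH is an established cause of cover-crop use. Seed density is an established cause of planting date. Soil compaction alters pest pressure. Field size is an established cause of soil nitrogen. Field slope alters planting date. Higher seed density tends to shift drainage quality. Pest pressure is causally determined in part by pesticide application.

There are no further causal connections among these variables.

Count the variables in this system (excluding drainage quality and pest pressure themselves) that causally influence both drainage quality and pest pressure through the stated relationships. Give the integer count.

3

The common causes are: field size (to drainage quality via field size → tillage intensity → cover-crop use → drainage quality; to pest pressure via field size → soil nitrogen → pesticide application → pest pressure); field slope (to drainage quality via field slope → planting date → tillage intensity → cover-crop use → drainage quality; to pest pressure via field slope → soil nitrogen → pesticide application → pest pressure); soil pH (to drainage quality via soil pH → cover-crop use → drainage quality; to pest pressure via soil pH → pesticide application → pest pressure).
Every other variable lacks a causal path to at least one of drainage quality and pest pressure.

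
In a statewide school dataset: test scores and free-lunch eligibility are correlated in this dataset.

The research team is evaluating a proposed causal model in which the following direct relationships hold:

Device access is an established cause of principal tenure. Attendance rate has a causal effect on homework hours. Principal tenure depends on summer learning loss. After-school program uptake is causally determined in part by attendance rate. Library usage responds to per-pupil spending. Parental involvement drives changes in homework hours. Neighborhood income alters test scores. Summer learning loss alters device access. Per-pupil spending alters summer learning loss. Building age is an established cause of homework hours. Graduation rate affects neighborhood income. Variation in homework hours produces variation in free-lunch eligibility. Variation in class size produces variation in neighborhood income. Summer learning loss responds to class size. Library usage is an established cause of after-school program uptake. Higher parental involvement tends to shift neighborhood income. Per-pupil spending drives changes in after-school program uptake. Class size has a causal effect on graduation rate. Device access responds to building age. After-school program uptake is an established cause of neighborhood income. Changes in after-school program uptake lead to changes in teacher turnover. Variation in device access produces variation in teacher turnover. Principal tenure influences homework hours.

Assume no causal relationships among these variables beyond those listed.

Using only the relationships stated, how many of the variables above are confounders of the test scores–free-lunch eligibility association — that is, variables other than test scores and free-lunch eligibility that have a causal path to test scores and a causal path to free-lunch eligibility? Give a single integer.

The common causes are: attendance rate (to test scores via attendance rate → after-school program uptake → neighborhood income → test scores; to free-lunch eligibility via attendance rate → homework hours → free-lunch eligibility); class size (to test scores via class size → neighborhood income → test scores; to free-lunch eligibility via class size → summer learning loss → principal tenure → homework hours → free-lunch eligibility); parental involvement (to test scores via parental involvement → neighborhood income → test scores; to free-lunch eligibility via parental involvement → homework hours → free-lunch eligibility); per-pupil spending (to test scores via per-pupil spending → after-school program uptake → neighborhood income → test scores; to free-lunch eligibility via per-pupil spending → summer learning loss → principal tenure → homework hours → free-lunch eligibility).
Every other variable lacks a causal path to at least one of test scores and free-lunch eligibility.

4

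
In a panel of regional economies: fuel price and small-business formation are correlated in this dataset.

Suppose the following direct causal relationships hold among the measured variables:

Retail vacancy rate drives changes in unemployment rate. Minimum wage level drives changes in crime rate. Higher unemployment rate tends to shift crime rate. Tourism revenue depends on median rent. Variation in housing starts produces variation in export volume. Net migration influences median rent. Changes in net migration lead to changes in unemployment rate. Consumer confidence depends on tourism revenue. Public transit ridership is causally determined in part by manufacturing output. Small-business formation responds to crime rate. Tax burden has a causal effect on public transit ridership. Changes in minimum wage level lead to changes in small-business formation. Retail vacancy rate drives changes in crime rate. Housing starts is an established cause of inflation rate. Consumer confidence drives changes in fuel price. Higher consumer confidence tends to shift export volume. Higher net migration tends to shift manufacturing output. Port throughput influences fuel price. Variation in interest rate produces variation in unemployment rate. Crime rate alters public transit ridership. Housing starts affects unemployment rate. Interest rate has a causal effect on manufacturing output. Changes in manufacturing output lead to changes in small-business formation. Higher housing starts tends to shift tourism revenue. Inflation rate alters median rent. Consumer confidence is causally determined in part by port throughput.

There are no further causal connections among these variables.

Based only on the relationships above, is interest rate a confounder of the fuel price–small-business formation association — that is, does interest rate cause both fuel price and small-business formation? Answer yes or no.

Interest rate has no stated causal path to fuel price. A confounder must cause both variables, so interest rate does not qualify.

no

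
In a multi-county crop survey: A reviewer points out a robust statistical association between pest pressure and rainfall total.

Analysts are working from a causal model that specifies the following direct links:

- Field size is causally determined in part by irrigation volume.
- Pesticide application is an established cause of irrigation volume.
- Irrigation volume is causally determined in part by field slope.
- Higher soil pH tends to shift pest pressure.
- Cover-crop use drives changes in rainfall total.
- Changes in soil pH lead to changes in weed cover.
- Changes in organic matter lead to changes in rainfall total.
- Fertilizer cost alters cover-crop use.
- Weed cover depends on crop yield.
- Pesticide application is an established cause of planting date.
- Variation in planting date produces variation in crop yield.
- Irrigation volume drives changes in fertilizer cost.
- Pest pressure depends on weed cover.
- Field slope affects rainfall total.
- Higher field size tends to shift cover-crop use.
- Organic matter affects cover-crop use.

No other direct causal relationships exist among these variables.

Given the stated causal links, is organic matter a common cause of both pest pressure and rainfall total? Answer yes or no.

no

Organic matter has no stated causal path to pest pressure. A confounder must cause both variables, so organic matter does not qualify.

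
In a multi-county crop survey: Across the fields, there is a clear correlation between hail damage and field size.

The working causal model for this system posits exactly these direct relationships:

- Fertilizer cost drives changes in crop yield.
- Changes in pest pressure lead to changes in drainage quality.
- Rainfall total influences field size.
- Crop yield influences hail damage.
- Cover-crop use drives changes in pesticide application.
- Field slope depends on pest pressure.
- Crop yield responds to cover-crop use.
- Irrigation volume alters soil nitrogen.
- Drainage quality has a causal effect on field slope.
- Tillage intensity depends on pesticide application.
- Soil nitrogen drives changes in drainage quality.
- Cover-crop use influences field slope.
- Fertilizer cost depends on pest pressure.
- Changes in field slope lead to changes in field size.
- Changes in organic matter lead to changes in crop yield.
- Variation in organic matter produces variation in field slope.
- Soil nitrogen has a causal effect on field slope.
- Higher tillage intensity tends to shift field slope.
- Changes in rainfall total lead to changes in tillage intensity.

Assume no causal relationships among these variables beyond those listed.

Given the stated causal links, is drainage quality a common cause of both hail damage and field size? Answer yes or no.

Drainage quality has no stated causal path to hail damage. A confounder must cause both variables, so drainage quality does not qualify.

no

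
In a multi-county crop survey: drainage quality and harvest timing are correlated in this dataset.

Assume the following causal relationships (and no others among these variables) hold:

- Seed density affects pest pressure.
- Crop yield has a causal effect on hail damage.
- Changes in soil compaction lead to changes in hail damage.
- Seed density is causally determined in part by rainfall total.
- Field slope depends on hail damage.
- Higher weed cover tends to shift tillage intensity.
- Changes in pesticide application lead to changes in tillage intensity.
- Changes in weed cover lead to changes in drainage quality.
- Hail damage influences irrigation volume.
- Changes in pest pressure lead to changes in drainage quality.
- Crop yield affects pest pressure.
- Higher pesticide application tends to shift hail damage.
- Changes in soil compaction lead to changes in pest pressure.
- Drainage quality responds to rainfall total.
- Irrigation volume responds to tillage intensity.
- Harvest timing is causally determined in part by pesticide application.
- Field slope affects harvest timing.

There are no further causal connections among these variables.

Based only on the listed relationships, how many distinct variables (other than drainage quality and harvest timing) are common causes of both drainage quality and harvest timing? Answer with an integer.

The common causes are: crop yield (to drainage quality via crop yield → pest pressure → drainage quality; to harvest timing via crop yield → hail damage → field slope → harvest timing); soil compaction (to drainage quality via soil compaction → pest pressure → drainage quality; to harvest timing via soil compaction → hail damage → field slope → harvest timing).
Every other variable lacks a causal path to at least one of drainage quality and harvest timing.

2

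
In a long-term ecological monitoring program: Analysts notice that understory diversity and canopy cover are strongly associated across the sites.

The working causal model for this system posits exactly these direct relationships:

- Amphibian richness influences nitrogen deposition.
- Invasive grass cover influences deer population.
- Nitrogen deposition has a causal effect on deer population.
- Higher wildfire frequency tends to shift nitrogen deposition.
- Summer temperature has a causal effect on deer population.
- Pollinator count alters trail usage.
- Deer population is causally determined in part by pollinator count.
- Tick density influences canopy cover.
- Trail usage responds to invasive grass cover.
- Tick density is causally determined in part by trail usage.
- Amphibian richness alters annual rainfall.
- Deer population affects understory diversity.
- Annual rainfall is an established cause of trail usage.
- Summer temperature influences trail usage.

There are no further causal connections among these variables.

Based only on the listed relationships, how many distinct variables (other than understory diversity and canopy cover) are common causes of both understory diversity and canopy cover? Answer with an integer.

The common causes are: amphibian richness (to understory diversity via amphibian richness → nitrogen deposition → deer population → understory diversity; to canopy cover via amphibian richness → annual rainfall → trail usage → tick density → canopy cover); invasive grass cover (to understory diversity via invasive grass cover → deer population → understory diversity; to canopy cover via invasive grass cover → trail usage → tick density → canopy cover); pollinator count (to understory diversity via pollinator count → deer population → understory diversity; to canopy cover via pollinator count → trail usage → tick density → canopy cover); summer temperature (to understory diversity via summer temperature → deer population → understory diversity; to canopy cover via summer temperature → trail usage → tick density → canopy cover).
Every other variable lacks a causal path to at least one of understory diversity and canopy cover.

4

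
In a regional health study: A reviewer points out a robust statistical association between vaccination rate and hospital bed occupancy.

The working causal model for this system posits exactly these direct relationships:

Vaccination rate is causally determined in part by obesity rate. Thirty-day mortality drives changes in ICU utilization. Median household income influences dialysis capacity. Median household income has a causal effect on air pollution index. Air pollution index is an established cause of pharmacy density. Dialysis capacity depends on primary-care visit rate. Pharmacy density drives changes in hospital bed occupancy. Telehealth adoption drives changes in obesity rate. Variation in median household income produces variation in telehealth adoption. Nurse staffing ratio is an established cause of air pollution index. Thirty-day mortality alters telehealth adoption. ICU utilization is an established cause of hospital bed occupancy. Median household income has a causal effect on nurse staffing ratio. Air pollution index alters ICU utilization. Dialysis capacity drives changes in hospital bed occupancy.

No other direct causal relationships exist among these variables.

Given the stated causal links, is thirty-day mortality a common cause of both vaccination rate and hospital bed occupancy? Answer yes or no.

Thirty-day mortality has a causal path to vaccination rate (thirty-day mortality → telehealth adoption → obesity rate → vaccination rate) and to hospital bed occupancy (thirty-day mortality → ICU utilization → hospital bed occupancy), so it is a common cause of both — a confounder.

yes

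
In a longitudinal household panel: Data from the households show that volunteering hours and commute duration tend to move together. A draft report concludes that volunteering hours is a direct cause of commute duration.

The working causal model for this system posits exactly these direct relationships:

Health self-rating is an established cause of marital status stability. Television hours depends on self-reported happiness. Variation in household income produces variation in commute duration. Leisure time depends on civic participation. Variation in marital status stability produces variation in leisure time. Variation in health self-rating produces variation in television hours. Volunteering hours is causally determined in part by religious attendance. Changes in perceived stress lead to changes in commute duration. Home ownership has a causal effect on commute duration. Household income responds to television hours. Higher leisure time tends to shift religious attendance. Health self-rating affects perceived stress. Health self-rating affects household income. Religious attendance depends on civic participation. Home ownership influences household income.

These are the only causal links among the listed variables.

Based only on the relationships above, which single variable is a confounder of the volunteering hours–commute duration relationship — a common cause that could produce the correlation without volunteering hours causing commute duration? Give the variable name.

Health self-rating has a causal path to volunteering hours (health self-rating → marital status stability → leisure time → religious attendance → volunteering hours) and a separate causal path to commute duration (health self-rating → household income → commute duration), so it is a common cause of both.
No stated relationship gives volunteering hours a causal route to commute duration, so the correlation is explained by the shared upstream cause rather than a direct effect.

health self-rating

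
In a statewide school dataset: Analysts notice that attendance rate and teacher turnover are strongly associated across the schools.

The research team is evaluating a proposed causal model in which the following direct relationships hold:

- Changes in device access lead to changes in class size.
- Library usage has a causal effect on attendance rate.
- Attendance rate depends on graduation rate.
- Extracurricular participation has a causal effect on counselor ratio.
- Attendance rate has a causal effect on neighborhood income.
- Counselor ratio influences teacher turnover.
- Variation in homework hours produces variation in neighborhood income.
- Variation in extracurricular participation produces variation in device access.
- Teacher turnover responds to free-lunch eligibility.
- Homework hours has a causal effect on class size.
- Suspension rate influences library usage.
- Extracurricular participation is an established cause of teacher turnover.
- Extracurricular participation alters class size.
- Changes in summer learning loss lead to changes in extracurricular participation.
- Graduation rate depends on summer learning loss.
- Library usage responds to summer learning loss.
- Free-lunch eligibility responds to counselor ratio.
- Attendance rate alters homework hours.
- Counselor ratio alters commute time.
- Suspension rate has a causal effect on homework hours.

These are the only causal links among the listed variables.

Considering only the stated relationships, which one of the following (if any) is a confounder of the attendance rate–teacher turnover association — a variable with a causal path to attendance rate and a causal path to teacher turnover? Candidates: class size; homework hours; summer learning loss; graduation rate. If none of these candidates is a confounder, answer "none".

Summer learning loss causes attendance rate (summer learning loss → library usage → attendance rate) and also causes teacher turnover (summer learning loss → extracurricular participation → teacher turnover); it is a common cause of both.
Each of the other candidates lacks a causal path to at least one of attendance rate and teacher turnover, so they do not confound the relationship.

summer learning loss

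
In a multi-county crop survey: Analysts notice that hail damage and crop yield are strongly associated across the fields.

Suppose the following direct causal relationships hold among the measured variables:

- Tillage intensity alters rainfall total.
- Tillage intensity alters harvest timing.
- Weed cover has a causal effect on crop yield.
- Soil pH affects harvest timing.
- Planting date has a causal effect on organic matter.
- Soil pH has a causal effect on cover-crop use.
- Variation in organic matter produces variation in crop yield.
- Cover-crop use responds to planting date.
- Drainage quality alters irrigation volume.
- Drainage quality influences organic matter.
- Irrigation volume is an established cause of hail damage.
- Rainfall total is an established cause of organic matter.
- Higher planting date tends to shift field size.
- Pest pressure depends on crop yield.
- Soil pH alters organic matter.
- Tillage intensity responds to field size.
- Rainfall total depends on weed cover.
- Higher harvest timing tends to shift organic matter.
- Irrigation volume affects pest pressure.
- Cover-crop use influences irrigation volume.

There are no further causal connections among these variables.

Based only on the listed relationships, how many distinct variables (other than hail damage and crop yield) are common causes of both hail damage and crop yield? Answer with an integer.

3

The common causes are: drainage quality (to hail damage via drainage quality → irrigation volume → hail damage; to crop yield via drainage quality → organic matter → crop yield); planting date (to hail damage via planting date → cover-crop use → irrigation volume → hail damage; to crop yield via planting date → organic matter → crop yield); soil pH (to hail damage via soil pH → cover-crop use → irrigation volume → hail damage; to crop yield via soil pH → organic matter → crop yield).
Every other variable lacks a causal path to at least one of hail damage and crop yield.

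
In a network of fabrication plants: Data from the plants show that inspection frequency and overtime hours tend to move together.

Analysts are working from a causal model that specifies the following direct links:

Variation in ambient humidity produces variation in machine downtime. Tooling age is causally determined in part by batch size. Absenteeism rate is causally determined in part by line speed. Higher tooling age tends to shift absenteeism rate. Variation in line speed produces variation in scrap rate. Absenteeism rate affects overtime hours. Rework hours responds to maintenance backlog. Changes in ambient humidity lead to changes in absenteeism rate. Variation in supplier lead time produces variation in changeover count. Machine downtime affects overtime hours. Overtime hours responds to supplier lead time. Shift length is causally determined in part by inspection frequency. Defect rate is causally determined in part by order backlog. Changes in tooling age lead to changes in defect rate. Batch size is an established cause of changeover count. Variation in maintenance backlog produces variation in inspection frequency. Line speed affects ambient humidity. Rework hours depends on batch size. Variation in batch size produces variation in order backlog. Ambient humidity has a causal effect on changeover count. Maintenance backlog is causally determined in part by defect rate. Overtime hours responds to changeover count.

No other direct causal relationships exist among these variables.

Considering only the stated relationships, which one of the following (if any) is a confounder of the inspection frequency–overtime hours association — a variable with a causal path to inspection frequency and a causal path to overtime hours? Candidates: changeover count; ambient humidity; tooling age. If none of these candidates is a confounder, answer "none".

tooling age

Tooling age causes inspection frequency (tooling age → defect rate → maintenance backlog → inspection frequency) and also causes overtime hours (tooling age → absenteeism rate → overtime hours); it is a common cause of both.
Each of the other candidates lacks a causal path to at least one of inspection frequency and overtime hours, so they do not confound the relationship.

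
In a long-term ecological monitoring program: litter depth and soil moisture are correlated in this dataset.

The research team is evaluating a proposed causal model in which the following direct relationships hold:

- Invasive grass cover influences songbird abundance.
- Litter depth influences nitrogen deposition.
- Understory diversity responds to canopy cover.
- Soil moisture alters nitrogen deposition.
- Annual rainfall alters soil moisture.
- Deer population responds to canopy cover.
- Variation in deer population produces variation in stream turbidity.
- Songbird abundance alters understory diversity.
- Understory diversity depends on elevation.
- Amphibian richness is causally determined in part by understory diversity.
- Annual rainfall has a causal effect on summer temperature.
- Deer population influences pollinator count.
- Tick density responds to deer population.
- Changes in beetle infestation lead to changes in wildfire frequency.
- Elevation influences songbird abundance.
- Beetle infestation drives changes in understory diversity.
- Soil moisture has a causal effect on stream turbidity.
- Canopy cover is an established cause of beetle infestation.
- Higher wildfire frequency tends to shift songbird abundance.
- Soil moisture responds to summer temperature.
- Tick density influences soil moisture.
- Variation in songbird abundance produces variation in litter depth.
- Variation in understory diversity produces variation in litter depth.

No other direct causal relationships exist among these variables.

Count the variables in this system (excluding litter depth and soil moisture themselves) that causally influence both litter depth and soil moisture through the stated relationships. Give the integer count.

The common causes are: canopy cover (to litter depth via canopy cover → understory diversity → litter depth; to soil moisture via canopy cover → deer population → tick density → soil moisture).
Every other variable lacks a causal path to at least one of litter depth and soil moisture.

1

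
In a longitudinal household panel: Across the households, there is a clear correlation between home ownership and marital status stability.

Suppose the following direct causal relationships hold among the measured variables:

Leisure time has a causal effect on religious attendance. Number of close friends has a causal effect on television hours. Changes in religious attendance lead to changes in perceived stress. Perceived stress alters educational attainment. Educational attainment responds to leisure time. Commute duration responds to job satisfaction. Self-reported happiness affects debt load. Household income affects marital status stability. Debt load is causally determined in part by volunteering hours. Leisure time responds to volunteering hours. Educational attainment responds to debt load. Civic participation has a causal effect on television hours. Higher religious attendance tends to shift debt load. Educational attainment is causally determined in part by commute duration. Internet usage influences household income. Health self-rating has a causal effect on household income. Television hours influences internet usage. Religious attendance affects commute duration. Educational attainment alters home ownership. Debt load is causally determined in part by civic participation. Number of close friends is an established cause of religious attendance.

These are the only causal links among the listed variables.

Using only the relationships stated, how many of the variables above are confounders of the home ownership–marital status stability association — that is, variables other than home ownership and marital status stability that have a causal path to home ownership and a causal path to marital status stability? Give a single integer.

The common causes are: civic participation (to home ownership via civic participation → debt load → educational attainment → home ownership; to marital status stability via civic participation → television hours → internet usage → household income → marital status stability); number of close friends (to home ownership via number of close friends → religious attendance → perceived stress → educational attainment → home ownership; to marital status stability via number of close friends → television hours → internet usage → household income → marital status stability).
Every other variable lacks a causal path to at least one of home ownership and marital status stability.

2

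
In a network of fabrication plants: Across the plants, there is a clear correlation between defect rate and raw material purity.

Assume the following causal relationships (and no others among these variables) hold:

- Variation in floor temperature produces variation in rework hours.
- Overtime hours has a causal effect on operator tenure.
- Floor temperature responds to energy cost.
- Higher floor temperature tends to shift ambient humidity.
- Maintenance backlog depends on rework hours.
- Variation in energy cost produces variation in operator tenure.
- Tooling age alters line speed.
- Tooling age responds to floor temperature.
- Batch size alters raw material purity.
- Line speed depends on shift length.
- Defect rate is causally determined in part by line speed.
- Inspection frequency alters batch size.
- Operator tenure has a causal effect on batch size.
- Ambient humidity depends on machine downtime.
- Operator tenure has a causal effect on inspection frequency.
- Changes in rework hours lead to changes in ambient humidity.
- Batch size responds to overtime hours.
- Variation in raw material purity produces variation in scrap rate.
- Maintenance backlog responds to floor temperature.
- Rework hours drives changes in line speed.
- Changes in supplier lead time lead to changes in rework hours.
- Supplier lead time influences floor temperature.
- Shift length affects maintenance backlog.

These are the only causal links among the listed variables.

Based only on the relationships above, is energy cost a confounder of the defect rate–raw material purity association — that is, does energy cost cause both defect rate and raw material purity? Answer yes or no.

yes

Energy cost has a causal path to defect rate (energy cost → floor temperature → tooling age → line speed → defect rate) and to raw material purity (energy cost → operator tenure → batch size → raw material purity), so it is a common cause of both — a confounder.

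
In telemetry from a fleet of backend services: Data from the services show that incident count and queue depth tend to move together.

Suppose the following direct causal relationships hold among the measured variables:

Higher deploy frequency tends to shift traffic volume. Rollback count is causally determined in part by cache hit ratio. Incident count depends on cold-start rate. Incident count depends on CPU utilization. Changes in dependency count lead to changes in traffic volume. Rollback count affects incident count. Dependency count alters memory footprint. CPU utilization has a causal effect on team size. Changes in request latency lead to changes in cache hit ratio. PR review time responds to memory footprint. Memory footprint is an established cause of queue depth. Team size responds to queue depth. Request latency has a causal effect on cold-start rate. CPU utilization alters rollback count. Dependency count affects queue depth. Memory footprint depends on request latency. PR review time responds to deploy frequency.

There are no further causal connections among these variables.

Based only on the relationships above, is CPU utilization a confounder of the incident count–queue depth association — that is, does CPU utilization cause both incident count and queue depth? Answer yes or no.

no

CPU utilization has no stated causal path to queue depth. A confounder must cause both variables, so CPU utilization does not qualify.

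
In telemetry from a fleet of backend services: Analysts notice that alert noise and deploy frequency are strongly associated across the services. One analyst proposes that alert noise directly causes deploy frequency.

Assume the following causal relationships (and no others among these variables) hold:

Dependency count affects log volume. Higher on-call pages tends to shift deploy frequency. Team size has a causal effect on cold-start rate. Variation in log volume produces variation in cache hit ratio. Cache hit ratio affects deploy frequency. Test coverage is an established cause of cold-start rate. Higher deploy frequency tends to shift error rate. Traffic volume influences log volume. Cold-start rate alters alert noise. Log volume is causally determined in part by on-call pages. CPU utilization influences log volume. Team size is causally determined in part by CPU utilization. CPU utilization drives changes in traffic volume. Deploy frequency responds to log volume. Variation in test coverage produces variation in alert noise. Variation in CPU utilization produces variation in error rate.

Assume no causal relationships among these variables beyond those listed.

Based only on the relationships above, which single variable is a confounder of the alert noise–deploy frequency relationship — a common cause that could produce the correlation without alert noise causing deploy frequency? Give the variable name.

CPU utilization

CPU utilization has a causal path to alert noise (CPU utilization → team size → cold-start rate → alert noise) and a separate causal path to deploy frequency (CPU utilization → log volume → deploy frequency), so it is a common cause of both.
No stated relationship gives alert noise a causal route to deploy frequency, so the correlation is explained by the shared upstream cause rather than a direct effect.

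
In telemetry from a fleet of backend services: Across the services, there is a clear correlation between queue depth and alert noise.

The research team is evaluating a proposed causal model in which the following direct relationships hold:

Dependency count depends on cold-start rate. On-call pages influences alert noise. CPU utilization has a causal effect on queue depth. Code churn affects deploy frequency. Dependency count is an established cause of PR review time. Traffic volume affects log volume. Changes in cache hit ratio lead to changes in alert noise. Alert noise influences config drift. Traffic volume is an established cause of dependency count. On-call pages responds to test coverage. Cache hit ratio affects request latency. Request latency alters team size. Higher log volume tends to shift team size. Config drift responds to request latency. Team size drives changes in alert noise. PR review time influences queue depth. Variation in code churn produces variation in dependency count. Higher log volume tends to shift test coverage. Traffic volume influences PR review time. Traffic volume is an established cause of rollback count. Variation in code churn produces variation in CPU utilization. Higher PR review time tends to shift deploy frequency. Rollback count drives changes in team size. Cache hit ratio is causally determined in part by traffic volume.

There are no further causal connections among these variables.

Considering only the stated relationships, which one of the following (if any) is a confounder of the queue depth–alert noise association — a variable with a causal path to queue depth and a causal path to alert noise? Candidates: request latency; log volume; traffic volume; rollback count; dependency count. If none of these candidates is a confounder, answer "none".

Traffic volume causes queue depth (traffic volume → PR review time → queue depth) and also causes alert noise (traffic volume → cache hit ratio → alert noise); it is a common cause of both.
Each of the other candidates lacks a causal path to at least one of queue depth and alert noise, so they do not confound the relationship.

traffic volume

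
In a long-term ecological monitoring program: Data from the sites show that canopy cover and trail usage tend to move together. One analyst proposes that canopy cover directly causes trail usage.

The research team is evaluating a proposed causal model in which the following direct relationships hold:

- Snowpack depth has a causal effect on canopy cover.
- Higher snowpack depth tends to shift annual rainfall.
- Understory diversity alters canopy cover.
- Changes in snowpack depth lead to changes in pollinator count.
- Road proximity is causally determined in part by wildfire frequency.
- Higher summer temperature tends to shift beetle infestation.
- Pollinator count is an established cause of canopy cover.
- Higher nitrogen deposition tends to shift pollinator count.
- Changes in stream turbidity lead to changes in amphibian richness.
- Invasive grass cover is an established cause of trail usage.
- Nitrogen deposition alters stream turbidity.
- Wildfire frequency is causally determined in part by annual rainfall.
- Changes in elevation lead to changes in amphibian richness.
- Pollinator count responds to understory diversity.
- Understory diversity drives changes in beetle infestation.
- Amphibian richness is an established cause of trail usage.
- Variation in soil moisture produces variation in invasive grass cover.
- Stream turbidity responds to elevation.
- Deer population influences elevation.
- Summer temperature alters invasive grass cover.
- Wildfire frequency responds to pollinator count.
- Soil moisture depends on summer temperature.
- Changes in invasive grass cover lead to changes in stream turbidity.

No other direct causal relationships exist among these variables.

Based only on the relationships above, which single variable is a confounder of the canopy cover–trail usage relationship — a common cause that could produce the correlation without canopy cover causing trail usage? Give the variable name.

Nitrogen deposition has a causal path to canopy cover (nitrogen deposition → pollinator count → canopy cover) and a separate causal path to trail usage (nitrogen deposition → stream turbidity → amphibian richness → trail usage), so it is a common cause of both.
No stated relationship gives canopy cover a causal route to trail usage, so the correlation is explained by the shared upstream cause rather than a direct effect.

nitrogen deposition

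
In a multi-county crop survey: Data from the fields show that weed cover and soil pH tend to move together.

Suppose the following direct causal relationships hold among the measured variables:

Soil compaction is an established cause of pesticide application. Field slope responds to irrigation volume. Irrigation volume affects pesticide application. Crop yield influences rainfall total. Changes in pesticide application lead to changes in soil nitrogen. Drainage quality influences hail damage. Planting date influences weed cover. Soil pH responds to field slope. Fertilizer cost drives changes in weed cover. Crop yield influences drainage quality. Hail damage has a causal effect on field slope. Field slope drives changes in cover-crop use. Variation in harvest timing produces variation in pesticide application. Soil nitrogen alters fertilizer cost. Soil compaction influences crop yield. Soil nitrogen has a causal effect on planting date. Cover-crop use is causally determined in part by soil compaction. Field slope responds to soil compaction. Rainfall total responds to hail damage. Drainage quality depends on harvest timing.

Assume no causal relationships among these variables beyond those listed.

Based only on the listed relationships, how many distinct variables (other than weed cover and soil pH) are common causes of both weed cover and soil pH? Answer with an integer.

The common causes are: harvest timing (to weed cover via harvest timing → pesticide application → soil nitrogen → fertilizer cost → weed cover; to soil pH via harvest timing → drainage quality → hail damage → field slope → soil pH); irrigation volume (to weed cover via irrigation volume → pesticide application → soil nitrogen → fertilizer cost → weed cover; to soil pH via irrigation volume → field slope → soil pH); soil compaction (to weed cover via soil compaction → pesticide application → soil nitrogen → fertilizer cost → weed cover; to soil pH via soil compaction → field slope → soil pH).
Every other variable lacks a causal path to at least one of weed cover and soil pH.

3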